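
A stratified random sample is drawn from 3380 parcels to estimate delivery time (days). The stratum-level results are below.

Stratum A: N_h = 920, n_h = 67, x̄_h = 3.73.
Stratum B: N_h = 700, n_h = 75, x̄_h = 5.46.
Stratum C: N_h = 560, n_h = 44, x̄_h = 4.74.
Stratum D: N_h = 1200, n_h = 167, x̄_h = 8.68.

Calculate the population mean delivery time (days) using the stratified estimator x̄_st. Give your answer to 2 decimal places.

x̄_st ≈ 6.01

N = Σ N_h = 3380. Stratum weights W_h = N_h/N.
x̄_st = (920·3.73 + 700·5.46 + 560·4.74 + 1200·8.68) / 3380 = 6.0130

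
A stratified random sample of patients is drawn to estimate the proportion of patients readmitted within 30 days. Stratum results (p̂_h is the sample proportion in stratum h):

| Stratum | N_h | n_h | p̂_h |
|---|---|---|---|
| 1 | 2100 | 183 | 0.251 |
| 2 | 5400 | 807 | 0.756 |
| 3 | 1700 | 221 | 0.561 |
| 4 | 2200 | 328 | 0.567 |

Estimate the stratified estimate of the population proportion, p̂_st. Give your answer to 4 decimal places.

N = 11400; stratum weights W_h = N_h/N.
p̂_st = Σ W_h p̂_h = (2100·0.251 + 5400·0.756 + 1700·0.561 + 2200·0.567)/11400 = 0.59742

p̂_st ≈ 0.5974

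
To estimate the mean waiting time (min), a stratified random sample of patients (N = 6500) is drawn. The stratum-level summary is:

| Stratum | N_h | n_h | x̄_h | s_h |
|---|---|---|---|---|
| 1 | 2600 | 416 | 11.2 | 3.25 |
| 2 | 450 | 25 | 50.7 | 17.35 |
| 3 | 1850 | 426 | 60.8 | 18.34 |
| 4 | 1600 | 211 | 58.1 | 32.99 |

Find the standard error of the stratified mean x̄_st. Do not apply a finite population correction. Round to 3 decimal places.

V̂(x̄_st) = Σ W_h² s_h²/n_h, with W_h = N_h/N and N = 6500:
  stratum 1: (2600/6500)²·3.25²/416 = 0.0040625
  stratum 2: (450/6500)²·17.35²/25 = 0.0577108
  stratum 3: (1850/6500)²·18.34²/426 = 0.0639596
  stratum 4: (1600/6500)²·32.99²/211 = 0.312533
V̂(x̄_st) = 0.438266
SE(x̄_st) = √0.438266 = 0.662016

SE(x̄_st) ≈ 0.662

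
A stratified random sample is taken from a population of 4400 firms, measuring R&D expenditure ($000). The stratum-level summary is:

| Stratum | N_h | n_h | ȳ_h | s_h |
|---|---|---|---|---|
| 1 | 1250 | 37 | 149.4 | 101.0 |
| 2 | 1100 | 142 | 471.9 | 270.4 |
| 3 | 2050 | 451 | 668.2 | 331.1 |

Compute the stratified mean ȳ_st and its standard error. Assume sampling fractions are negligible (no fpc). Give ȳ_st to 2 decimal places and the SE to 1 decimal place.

ȳ_st = Σ W_h ȳ_h = (1250·149.4 + 1100·471.9 + 2050·668.2)/4400 = 471.73864
V̂(ȳ_st) = Σ W_h² s_h²/n_h, with W_h = N_h/N and N = 4400:
  stratum 1: (1250/4400)²·101.0²/37 = 22.2513
  stratum 2: (1100/4400)²·270.4²/142 = 32.1814
  stratum 3: (2050/4400)²·331.1²/451 = 52.7648
V̂(ȳ_st) = 107.198
SE(ȳ_st) = √107.198 = 10.3536

ȳ_st ≈ 471.74, SE ≈ 10.4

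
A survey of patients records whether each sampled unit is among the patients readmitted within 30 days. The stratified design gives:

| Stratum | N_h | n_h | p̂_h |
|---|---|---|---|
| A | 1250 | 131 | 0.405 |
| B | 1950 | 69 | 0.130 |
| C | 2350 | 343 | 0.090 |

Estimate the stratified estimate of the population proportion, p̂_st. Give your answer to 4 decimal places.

p̂_st ≈ 0.1750

N = 5550; stratum weights W_h = N_h/N.
p̂_st = Σ W_h p̂_h = (1250·0.405 + 1950·0.130 + 2350·0.090)/5550 = 0.17500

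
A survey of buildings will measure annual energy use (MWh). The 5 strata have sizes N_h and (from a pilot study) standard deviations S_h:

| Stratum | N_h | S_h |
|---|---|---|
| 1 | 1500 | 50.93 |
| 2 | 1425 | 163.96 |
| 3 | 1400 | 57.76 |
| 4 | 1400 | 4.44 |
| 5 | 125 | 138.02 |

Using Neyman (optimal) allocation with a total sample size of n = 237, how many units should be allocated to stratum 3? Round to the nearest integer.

46

Neyman allocation: n_h = n · N_h S_h / Σ N_i S_i, with n = 237.
  stratum 1: N_h·S_h = 1500·50.93 = 76395.00
  stratum 2: N_h·S_h = 1425·163.96 = 233643.00
  stratum 3: N_h·S_h = 1400·57.76 = 80864.00
  stratum 4: N_h·S_h = 1400·4.44 = 6216.00
  stratum 5: N_h·S_h = 125·138.02 = 17252.50
Σ N_h S_h = 414370.50
n for stratum 3 = 237·80864.00/414370.50 = 46.250 → 46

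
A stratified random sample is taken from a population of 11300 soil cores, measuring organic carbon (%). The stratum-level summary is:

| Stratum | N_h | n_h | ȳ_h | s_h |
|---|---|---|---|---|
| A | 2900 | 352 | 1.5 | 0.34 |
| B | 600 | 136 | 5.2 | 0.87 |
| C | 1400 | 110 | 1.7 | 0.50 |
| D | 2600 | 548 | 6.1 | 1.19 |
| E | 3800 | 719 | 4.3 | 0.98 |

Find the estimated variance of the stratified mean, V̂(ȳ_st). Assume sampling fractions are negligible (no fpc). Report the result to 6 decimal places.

V̂(ȳ_st) ≈ 0.000360

V̂(ȳ_st) = Σ W_h² s_h²/n_h, with W_h = N_h/N and N = 11300:
  stratum A: (2900/11300)²·0.34²/352 = 2.16299e-05
  stratum B: (600/11300)²·0.87²/136 = 1.56908e-05
  stratum C: (1400/11300)²·0.50²/110 = 3.48856e-05
  stratum D: (2600/11300)²·1.19²/548 = 0.000136805
  stratum E: (3800/11300)²·0.98²/719 = 0.000151054
V̂(ȳ_st) = 0.000360066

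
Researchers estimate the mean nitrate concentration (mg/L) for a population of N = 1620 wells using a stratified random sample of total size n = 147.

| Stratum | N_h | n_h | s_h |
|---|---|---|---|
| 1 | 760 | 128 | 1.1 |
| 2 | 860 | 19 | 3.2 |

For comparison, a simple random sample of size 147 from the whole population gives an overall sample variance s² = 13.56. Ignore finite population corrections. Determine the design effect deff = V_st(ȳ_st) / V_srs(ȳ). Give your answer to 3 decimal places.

V̂(ȳ_st) = Σ W_h² s_h²/n_h, with W_h = N_h/N and N = 1620:
  stratum 1: (760/1620)²·1.1²/128 = 0.00208052
  stratum 2: (860/1620)²·3.2²/19 = 0.151884
V_st = 0.153965
V_srs = s²/n = 13.56/147 = 0.0922449
deff = V_st / V_srs = 0.153965/0.0922449 = 1.6691

deff ≈ 1.669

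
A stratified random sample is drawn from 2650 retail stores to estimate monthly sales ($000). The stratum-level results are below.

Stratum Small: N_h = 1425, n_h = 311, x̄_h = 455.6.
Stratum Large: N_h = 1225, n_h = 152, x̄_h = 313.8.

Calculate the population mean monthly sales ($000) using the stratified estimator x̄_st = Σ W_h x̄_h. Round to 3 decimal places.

N = Σ N_h = 2650. Stratum weights W_h = N_h/N.
x̄_st = (1425·455.6 + 1225·313.8) / 2650 = 390.05094

x̄_st ≈ 390.051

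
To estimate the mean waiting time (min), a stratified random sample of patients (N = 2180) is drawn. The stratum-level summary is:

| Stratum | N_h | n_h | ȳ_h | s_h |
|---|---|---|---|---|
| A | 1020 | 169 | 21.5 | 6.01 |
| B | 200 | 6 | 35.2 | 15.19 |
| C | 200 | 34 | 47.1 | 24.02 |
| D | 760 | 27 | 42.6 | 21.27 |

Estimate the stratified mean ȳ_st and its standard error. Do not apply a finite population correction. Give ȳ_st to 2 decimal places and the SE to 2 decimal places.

ȳ_st = Σ W_h ȳ_h = (1020·21.5 + 200·35.2 + 200·47.1 + 760·42.6)/2180 = 32.46147
V̂(ȳ_st) = Σ W_h² s_h²/n_h, with W_h = N_h/N and N = 2180:
  stratum A: (1020/2180)²·6.01²/169 = 0.0467896
  stratum B: (200/2180)²·15.19²/6 = 0.323677
  stratum C: (200/2180)²·24.02²/34 = 0.142828
  stratum D: (760/2180)²·21.27²/27 = 2.0365
V̂(ȳ_st) = 2.5498
SE(ȳ_st) = √2.5498 = 1.59681

ȳ_st ≈ 32.46, SE ≈ 1.60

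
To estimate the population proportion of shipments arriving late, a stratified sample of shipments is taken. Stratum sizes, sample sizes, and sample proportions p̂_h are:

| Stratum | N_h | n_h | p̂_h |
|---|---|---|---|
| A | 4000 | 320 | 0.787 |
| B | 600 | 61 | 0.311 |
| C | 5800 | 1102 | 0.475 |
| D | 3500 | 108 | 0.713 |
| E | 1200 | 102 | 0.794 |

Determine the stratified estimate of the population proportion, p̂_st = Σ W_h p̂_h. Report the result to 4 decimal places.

p̂_st ≈ 0.6316

N = 15100; stratum weights W_h = N_h/N.
p̂_st = Σ W_h p̂_h = (4000·0.787 + 600·0.311 + 5800·0.475 + 3500·0.713 + 1200·0.794)/15100 = 0.63165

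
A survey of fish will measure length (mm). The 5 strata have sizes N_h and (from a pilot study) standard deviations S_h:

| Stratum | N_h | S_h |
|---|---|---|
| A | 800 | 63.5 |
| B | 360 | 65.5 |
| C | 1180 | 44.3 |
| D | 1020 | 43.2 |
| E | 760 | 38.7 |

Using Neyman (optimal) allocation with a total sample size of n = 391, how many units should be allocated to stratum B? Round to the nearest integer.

Neyman allocation: n_h = n · N_h S_h / Σ N_i S_i, with n = 391.
  stratum A: N_h·S_h = 800·63.5 = 50800.00
  stratum B: N_h·S_h = 360·65.5 = 23580.00
  stratum C: N_h·S_h = 1180·44.3 = 52274.00
  stratum D: N_h·S_h = 1020·43.2 = 44064.00
  stratum E: N_h·S_h = 760·38.7 = 29412.00
Σ N_h S_h = 200130.00
n for stratum B = 391·23580.00/200130.00 = 46.069 → 46

46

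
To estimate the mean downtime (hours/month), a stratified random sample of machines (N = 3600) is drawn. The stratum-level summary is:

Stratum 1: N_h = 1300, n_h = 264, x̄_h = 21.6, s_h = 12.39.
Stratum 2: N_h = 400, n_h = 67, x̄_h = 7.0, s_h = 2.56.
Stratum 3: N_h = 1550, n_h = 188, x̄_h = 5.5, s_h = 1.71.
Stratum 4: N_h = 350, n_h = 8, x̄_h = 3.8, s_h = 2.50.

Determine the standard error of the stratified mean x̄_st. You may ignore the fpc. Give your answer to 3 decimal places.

V̂(x̄_st) = Σ W_h² s_h²/n_h, with W_h = N_h/N and N = 3600:
  stratum 1: (1300/3600)²·12.39²/264 = 0.0758264
  stratum 2: (400/3600)²·2.56²/67 = 0.00120759
  stratum 3: (1550/3600)²·1.71²/188 = 0.00288332
  stratum 4: (350/3600)²·2.50²/8 = 0.0073845
V̂(x̄_st) = 0.0873018
SE(x̄_st) = √0.0873018 = 0.295469

SE(x̄_st) ≈ 0.295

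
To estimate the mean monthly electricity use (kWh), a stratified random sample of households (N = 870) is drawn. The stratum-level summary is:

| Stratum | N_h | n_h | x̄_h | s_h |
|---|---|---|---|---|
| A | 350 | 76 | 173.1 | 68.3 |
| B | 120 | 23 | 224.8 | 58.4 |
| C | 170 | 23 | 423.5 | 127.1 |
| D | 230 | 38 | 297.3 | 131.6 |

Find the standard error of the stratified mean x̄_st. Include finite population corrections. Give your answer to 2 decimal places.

SE(x̄_st) ≈ 7.74

V̂(x̄_st) = Σ W_h² (1 − n_h/N_h) s_h²/n_h, with W_h = N_h/N and N = 870:
  stratum A: (350/870)²·(1 − 76/350)·68.3²/76 = 7.77693
  stratum B: (120/870)²·(1 − 23/120)·58.4²/23 = 2.28041
  stratum C: (170/870)²·(1 − 23/170)·127.1²/23 = 23.1895
  stratum D: (230/870)²·(1 − 38/230)·131.6²/38 = 26.59
V̂(x̄_st) = 59.8368
SE(x̄_st) = √59.8368 = 7.73543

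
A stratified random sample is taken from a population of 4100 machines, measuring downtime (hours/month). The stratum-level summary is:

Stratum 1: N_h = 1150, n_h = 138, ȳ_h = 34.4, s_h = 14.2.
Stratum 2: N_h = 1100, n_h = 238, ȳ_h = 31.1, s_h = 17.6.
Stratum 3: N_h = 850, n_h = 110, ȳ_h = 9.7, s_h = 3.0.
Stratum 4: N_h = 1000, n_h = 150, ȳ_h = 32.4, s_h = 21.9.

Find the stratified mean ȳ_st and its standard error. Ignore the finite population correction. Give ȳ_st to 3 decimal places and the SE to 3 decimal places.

ȳ_st = Σ W_h ȳ_h = (1150·34.4 + 1100·31.1 + 850·9.7 + 1000·32.4)/4100 = 27.90610
V̂(ȳ_st) = Σ W_h² s_h²/n_h, with W_h = N_h/N and N = 4100:
  stratum 1: (1150/4100)²·14.2²/138 = 0.114954
  stratum 2: (1100/4100)²·17.6²/238 = 0.0936841
  stratum 3: (850/4100)²·3.0²/110 = 0.00351658
  stratum 4: (1000/4100)²·21.9²/150 = 0.190208
V̂(ȳ_st) = 0.402363
SE(ȳ_st) = √0.402363 = 0.634321

ȳ_st ≈ 27.906, SE ≈ 0.634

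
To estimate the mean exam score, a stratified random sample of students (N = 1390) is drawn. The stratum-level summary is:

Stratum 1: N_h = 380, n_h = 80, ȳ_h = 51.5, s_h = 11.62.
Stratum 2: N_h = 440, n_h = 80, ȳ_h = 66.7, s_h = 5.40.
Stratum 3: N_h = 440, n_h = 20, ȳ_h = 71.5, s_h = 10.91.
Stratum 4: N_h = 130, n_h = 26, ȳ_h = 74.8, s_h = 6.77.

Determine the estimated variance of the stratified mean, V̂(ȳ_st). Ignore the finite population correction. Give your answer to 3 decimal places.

V̂(ȳ_st) = Σ W_h² s_h²/n_h, with W_h = N_h/N and N = 1390:
  stratum 1: (380/1390)²·11.62²/80 = 0.126142
  stratum 2: (440/1390)²·5.40²/80 = 0.0365236
  stratum 3: (440/1390)²·10.91²/20 = 0.596342
  stratum 4: (130/1390)²·6.77²/26 = 0.0154192
V̂(ȳ_st) = 0.774427

V̂(ȳ_st) ≈ 0.774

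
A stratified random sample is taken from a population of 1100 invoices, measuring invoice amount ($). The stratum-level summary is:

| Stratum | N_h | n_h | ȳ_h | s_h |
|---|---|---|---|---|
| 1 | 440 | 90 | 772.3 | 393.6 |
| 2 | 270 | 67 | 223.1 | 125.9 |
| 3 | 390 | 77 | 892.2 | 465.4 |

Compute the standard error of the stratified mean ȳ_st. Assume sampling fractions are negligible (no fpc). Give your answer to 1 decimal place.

SE(ȳ_st) ≈ 25.4

V̂(ȳ_st) = Σ W_h² s_h²/n_h, with W_h = N_h/N and N = 1100:
  stratum 1: (440/1100)²·393.6²/90 = 275.415
  stratum 2: (270/1100)²·125.9²/67 = 14.2534
  stratum 3: (390/1100)²·465.4²/77 = 353.595
V̂(ȳ_st) = 643.263
SE(ȳ_st) = √643.263 = 25.3626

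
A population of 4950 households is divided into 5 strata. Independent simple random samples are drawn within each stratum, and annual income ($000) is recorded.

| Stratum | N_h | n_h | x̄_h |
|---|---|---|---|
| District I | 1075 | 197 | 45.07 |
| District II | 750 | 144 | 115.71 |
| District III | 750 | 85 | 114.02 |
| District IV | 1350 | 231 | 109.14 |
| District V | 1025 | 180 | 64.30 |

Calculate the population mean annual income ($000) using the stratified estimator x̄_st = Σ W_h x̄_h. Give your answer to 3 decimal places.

x̄_st ≈ 87.676

N = Σ N_h = 4950. Stratum weights W_h = N_h/N.
x̄_st = (1075·45.07 + 750·115.71 + 750·114.02 + 1350·109.14 + 1025·64.30) / 4950 = 87.67561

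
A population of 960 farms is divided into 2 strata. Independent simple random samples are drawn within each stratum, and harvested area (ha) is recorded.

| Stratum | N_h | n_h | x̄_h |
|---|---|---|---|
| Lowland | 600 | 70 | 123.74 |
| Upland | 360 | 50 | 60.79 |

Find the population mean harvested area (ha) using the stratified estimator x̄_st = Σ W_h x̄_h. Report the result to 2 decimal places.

x̄_st ≈ 100.13

N = Σ N_h = 960. Stratum weights W_h = N_h/N.
x̄_st = (600·123.74 + 360·60.79) / 960 = 100.1337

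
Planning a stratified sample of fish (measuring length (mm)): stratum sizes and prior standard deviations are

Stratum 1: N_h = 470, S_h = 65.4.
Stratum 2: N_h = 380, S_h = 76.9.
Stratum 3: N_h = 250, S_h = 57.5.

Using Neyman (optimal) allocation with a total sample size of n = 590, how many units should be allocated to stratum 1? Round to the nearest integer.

244

Neyman allocation: n_h = n · N_h S_h / Σ N_i S_i, with n = 590.
  stratum 1: N_h·S_h = 470·65.4 = 30738.00
  stratum 2: N_h·S_h = 380·76.9 = 29222.00
  stratum 3: N_h·S_h = 250·57.5 = 14375.00
Σ N_h S_h = 74335.00
n for stratum 1 = 590·30738.00/74335.00 = 243.969 → 244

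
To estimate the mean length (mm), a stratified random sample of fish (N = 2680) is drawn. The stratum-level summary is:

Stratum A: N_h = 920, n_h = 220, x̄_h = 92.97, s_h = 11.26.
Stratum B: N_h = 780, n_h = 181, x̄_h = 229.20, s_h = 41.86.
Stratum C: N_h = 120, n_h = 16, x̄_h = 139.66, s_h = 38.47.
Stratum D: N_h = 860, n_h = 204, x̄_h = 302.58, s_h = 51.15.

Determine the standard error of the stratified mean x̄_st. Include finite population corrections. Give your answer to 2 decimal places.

SE(x̄_st) ≈ 1.36

V̂(x̄_st) = Σ W_h² (1 − n_h/N_h) s_h²/n_h, with W_h = N_h/N and N = 2680:
  stratum A: (920/2680)²·(1 − 220/920)·11.26²/220 = 0.0516738
  stratum B: (780/2680)²·(1 − 181/780)·41.86²/181 = 0.629755
  stratum C: (120/2680)²·(1 − 16/120)·38.47²/16 = 0.16072
  stratum D: (860/2680)²·(1 − 204/860)·51.15²/204 = 1.00738
V̂(x̄_st) = 1.84953
SE(x̄_st) = √1.84953 = 1.35997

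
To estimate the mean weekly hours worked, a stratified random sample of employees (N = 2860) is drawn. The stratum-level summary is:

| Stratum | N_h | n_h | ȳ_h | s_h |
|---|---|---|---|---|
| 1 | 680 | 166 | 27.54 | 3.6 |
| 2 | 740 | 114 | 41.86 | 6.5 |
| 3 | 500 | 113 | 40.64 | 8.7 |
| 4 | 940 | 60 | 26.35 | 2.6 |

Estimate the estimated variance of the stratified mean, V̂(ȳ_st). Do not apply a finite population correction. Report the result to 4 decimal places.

V̂(ȳ_st) ≈ 0.0619

V̂(ȳ_st) = Σ W_h² s_h²/n_h, with W_h = N_h/N and N = 2860:
  stratum 1: (680/2860)²·3.6²/166 = 0.0044135
  stratum 2: (740/2860)²·6.5²/114 = 0.0248115
  stratum 3: (500/2860)²·8.7²/113 = 0.0204724
  stratum 4: (940/2860)²·2.6²/60 = 0.0121708
V̂(ȳ_st) = 0.0618682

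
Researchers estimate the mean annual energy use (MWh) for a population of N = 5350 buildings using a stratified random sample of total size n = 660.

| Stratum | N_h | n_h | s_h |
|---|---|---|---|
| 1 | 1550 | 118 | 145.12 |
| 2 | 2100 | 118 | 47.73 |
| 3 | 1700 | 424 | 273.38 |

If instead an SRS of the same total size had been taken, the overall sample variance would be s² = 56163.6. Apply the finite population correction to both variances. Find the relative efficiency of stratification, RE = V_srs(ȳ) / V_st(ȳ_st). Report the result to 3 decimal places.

RE ≈ 2.486

V̂(ȳ_st) = Σ W_h² (1 − n_h/N_h) s_h²/n_h, with W_h = N_h/N and N = 5350:
  stratum 1: (1550/5350)²·(1 − 118/1550)·145.12²/118 = 13.8401
  stratum 2: (2100/5350)²·(1 − 118/2100)·47.73²/118 = 2.80748
  stratum 3: (1700/5350)²·(1 − 424/1700)·273.38²/424 = 13.3586
V_st = 30.0062
V_srs = (1 − 660/5350)·56163.6/660 = 74.5985
Relative efficiency = V_srs / V_st = 74.5985/30.0062 = 2.4861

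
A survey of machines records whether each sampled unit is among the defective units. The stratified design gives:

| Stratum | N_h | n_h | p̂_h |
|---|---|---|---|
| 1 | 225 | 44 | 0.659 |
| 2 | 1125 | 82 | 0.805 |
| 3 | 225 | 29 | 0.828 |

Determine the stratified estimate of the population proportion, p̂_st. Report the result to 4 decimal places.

p̂_st ≈ 0.7874

N = 1575; stratum weights W_h = N_h/N.
p̂_st = Σ W_h p̂_h = (225·0.659 + 1125·0.805 + 225·0.828)/1575 = 0.78743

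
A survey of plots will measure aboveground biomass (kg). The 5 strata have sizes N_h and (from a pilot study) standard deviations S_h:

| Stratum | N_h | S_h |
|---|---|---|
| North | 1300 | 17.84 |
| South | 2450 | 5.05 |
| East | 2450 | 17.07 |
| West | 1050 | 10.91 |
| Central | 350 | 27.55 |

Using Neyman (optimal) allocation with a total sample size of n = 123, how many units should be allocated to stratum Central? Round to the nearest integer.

12

Neyman allocation: n_h = n · N_h S_h / Σ N_i S_i, with n = 123.
  stratum North: N_h·S_h = 1300·17.84 = 23192.00
  stratum South: N_h·S_h = 2450·5.05 = 12372.50
  stratum East: N_h·S_h = 2450·17.07 = 41821.50
  stratum West: N_h·S_h = 1050·10.91 = 11455.50
  stratum Central: N_h·S_h = 350·27.55 = 9642.50
Σ N_h S_h = 98484.00
n for stratum Central = 123·9642.50/98484.00 = 12.043 → 12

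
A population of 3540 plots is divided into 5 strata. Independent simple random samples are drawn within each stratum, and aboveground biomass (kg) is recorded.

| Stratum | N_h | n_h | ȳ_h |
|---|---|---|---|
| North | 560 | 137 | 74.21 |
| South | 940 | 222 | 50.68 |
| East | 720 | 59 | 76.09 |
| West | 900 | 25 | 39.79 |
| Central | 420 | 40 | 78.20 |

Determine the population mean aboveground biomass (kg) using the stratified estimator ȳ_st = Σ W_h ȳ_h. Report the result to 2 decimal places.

N = Σ N_h = 3540. Stratum weights W_h = N_h/N.
ȳ_st = (560·74.21 + 940·50.68 + 720·76.09 + 900·39.79 + 420·78.20) / 3540 = 60.0668

ȳ_st ≈ 60.07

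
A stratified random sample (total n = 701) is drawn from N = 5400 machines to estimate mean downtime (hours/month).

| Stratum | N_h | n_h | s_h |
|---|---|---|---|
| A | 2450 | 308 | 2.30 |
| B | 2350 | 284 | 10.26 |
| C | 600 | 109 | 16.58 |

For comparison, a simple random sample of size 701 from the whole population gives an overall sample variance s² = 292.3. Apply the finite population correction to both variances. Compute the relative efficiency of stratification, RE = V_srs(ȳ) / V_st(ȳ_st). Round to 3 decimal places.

RE ≈ 4.019

V̂(ȳ_st) = Σ W_h² (1 − n_h/N_h) s_h²/n_h, with W_h = N_h/N and N = 5400:
  stratum A: (2450/5400)²·(1 − 308/2450)·2.30²/308 = 0.00309103
  stratum B: (2350/5400)²·(1 − 284/2350)·10.26²/284 = 0.0617145
  stratum C: (600/5400)²·(1 − 109/600)·16.58²/109 = 0.0254793
V_st = 0.0902848
V_srs = (1 − 701/5400)·292.3/701 = 0.362846
Relative efficiency = V_srs / V_st = 0.362846/0.0902848 = 4.0189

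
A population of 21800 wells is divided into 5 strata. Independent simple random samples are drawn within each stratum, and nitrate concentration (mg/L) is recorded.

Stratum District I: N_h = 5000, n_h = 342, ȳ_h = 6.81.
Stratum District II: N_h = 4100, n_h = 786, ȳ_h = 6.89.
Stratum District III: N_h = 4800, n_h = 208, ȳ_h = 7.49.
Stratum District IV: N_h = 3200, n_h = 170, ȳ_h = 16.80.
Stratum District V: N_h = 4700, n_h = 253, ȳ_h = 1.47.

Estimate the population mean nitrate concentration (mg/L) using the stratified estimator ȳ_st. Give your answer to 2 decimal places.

ȳ_st ≈ 7.29

N = Σ N_h = 21800. Stratum weights W_h = N_h/N.
ȳ_st = (5000·6.81 + 4100·6.89 + 4800·7.49 + 3200·16.80 + 4700·1.47) / 21800 = 7.2899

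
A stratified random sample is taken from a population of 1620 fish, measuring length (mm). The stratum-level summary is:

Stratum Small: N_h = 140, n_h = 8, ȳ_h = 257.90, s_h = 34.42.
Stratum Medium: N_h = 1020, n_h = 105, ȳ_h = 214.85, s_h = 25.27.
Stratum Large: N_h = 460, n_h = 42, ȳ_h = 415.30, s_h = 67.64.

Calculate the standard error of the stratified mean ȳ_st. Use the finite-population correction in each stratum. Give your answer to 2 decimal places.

SE(ȳ_st) ≈ 3.34

V̂(ȳ_st) = Σ W_h² (1 − n_h/N_h) s_h²/n_h, with W_h = N_h/N and N = 1620:
  stratum Small: (140/1620)²·(1 − 8/140)·34.42²/8 = 1.04281
  stratum Medium: (1020/1620)²·(1 − 105/1020)·25.27²/105 = 2.16278
  stratum Large: (460/1620)²·(1 − 42/460)·67.64²/42 = 7.98109
V̂(ȳ_st) = 11.1867
SE(ȳ_st) = √11.1867 = 3.34465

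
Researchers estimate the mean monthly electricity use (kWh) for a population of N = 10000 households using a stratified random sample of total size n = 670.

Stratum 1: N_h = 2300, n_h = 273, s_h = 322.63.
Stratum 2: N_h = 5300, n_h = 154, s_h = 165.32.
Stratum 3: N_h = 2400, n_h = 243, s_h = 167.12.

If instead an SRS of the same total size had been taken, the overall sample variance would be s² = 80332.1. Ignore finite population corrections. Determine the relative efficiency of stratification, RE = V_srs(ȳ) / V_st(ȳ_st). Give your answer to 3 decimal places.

RE ≈ 1.564

V̂(ȳ_st) = Σ W_h² s_h²/n_h, with W_h = N_h/N and N = 10000:
  stratum 1: (2300/10000)²·322.63²/273 = 20.1698
  stratum 2: (5300/10000)²·165.32²/154 = 49.8519
  stratum 3: (2400/10000)²·167.12²/243 = 6.62023
V_st = 76.642
V_srs = s²/n = 80332.1/670 = 119.899
Relative efficiency = V_srs / V_st = 119.899/76.642 = 1.5644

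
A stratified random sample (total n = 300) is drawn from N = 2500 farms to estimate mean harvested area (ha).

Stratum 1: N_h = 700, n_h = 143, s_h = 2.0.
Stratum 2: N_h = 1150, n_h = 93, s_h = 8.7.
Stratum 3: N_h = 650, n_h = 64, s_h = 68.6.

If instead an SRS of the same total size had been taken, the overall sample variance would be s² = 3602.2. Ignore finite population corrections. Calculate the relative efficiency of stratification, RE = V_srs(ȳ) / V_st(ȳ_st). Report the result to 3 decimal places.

V̂(ȳ_st) = Σ W_h² s_h²/n_h, with W_h = N_h/N and N = 2500:
  stratum 1: (700/2500)²·2.0²/143 = 0.00219301
  stratum 2: (1150/2500)²·8.7²/93 = 0.172215
  stratum 3: (650/2500)²·68.6²/64 = 4.97067
V_st = 5.14508
V_srs = s²/n = 3602.2/300 = 12.0073
Relative efficiency = V_srs / V_st = 12.0073/5.14508 = 2.3338

RE ≈ 2.334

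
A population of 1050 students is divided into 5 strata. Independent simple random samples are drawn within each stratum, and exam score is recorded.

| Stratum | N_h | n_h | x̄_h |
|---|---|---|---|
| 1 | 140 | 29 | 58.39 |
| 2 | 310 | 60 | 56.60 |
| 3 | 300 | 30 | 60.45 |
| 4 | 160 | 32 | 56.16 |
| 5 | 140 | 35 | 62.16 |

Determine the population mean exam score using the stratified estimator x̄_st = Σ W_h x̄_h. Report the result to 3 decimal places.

N = Σ N_h = 1050. Stratum weights W_h = N_h/N.
x̄_st = (140·58.39 + 310·56.60 + 300·60.45 + 160·56.16 + 140·62.16) / 1050 = 58.61295

x̄_st ≈ 58.613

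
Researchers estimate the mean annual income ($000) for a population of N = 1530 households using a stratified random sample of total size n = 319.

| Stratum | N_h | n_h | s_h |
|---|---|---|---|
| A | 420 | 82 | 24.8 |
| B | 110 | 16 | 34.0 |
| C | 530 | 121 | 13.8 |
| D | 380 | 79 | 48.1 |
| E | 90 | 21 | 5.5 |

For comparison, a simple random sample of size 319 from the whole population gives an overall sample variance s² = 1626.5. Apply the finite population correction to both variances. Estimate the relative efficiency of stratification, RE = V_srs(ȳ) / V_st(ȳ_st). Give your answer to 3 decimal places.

V̂(ȳ_st) = Σ W_h² (1 − n_h/N_h) s_h²/n_h, with W_h = N_h/N and N = 1530:
  stratum A: (420/1530)²·(1 − 82/420)·24.8²/82 = 0.454855
  stratum B: (110/1530)²·(1 − 16/110)·34.0²/16 = 0.319136
  stratum C: (530/1530)²·(1 − 121/530)·13.8²/121 = 0.145743
  stratum D: (380/1530)²·(1 − 79/380)·48.1²/79 = 1.43097
  stratum E: (90/1530)²·(1 − 21/90)·5.5²/21 = 0.00382133
V_st = 2.35452
V_srs = (1 − 319/1530)·1626.5/319 = 4.03567
Relative efficiency = V_srs / V_st = 4.03567/2.35452 = 1.7140

RE ≈ 1.714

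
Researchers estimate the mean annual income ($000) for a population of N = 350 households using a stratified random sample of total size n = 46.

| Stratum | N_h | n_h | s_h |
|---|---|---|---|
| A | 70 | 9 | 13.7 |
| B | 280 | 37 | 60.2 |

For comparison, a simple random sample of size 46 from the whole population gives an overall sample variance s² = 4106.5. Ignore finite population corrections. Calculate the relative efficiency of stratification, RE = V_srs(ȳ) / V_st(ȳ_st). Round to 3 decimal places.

V̂(ȳ_st) = Σ W_h² s_h²/n_h, with W_h = N_h/N and N = 350:
  stratum A: (70/350)²·13.7²/9 = 0.834178
  stratum B: (280/350)²·60.2²/37 = 62.6861
V_st = 63.5203
V_srs = s²/n = 4106.5/46 = 89.2717
Relative efficiency = V_srs / V_st = 89.2717/63.5203 = 1.4054

RE ≈ 1.405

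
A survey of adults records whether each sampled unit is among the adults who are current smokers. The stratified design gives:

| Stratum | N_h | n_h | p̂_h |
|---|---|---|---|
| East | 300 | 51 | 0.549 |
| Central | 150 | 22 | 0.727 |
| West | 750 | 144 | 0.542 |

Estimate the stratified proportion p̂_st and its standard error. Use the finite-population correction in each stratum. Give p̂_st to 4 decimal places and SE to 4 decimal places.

N = 1200; stratum weights W_h = N_h/N.
p̂_st = Σ W_h p̂_h = (300·0.549 + 150·0.727 + 750·0.542)/1200 = 0.56688
V̂(p̂_st) = Σ W_h² (1 − n_h/N_h) p̂_h(1−p̂_h)/(n_h−1):
  stratum East: (300/1200)²·(1 − 51/300)·0.549·0.451/50 = 0.000256884
  stratum Central: (150/1200)²·(1 − 22/150)·0.727·0.273/21 = 0.000126013
  stratum West: (750/1200)²·(1 − 144/750)·0.542·0.458/143 = 0.000547899
V̂(p̂_st) = 0.000930796; SE = √V̂ = 0.0305089

p̂_st ≈ 0.5669, SE ≈ 0.0305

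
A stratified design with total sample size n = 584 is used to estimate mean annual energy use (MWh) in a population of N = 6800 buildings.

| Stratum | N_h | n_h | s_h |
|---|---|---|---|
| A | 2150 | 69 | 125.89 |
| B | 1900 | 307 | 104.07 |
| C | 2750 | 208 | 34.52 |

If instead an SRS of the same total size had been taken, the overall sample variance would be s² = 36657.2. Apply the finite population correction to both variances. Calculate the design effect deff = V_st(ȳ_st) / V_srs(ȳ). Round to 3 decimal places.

V̂(ȳ_st) = Σ W_h² (1 − n_h/N_h) s_h²/n_h, with W_h = N_h/N and N = 6800:
  stratum A: (2150/6800)²·(1 − 69/2150)·125.89²/69 = 22.2242
  stratum B: (1900/6800)²·(1 − 307/1900)·104.07²/307 = 2.30921
  stratum C: (2750/6800)²·(1 − 208/2750)·34.52²/208 = 0.866101
V_st = 25.3995
V_srs = (1 − 584/6800)·36657.2/584 = 57.3784
deff = V_st / V_srs = 25.3995/57.3784 = 0.4427

deff ≈ 0.443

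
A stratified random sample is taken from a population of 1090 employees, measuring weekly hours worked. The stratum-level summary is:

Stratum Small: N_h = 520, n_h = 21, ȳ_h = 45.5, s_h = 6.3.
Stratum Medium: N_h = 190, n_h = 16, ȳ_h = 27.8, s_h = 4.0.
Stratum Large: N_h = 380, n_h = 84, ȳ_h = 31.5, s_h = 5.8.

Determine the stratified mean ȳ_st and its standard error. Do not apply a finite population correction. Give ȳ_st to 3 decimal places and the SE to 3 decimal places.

ȳ_st = Σ W_h ȳ_h = (520·45.5 + 190·27.8 + 380·31.5)/1090 = 37.53394
V̂(ȳ_st) = Σ W_h² s_h²/n_h, with W_h = N_h/N and N = 1090:
  stratum Small: (520/1090)²·6.3²/21 = 0.430146
  stratum Medium: (190/1090)²·4.0²/16 = 0.0303846
  stratum Large: (380/1090)²·5.8²/84 = 0.0486733
V̂(ȳ_st) = 0.509204
SE(ȳ_st) = √0.509204 = 0.713585

ȳ_st ≈ 37.534, SE ≈ 0.714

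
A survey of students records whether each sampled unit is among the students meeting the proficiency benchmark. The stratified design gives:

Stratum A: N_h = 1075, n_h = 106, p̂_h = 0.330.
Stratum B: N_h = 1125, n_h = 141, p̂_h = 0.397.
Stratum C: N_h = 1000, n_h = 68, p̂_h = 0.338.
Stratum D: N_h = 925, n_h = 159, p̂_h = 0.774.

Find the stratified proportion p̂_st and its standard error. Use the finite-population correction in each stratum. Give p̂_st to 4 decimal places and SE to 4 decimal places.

N = 4125; stratum weights W_h = N_h/N.
p̂_st = Σ W_h p̂_h = (1075·0.330 + 1125·0.397 + 1000·0.338 + 925·0.774)/4125 = 0.44978
V̂(p̂_st) = Σ W_h² (1 − n_h/N_h) p̂_h(1−p̂_h)/(n_h−1):
  stratum A: (1075/4125)²·(1 − 106/1075)·0.330·0.670/105 = 0.000128909
  stratum B: (1125/4125)²·(1 − 141/1125)·0.397·0.603/140 = 0.000111245
  stratum C: (1000/4125)²·(1 − 68/1000)·0.338·0.662/67 = 0.000182923
  stratum D: (925/4125)²·(1 − 159/925)·0.774·0.226/158 = 4.61015e-05
V̂(p̂_st) = 0.000469178; SE = √V̂ = 0.0216605

p̂_st ≈ 0.4498, SE ≈ 0.0217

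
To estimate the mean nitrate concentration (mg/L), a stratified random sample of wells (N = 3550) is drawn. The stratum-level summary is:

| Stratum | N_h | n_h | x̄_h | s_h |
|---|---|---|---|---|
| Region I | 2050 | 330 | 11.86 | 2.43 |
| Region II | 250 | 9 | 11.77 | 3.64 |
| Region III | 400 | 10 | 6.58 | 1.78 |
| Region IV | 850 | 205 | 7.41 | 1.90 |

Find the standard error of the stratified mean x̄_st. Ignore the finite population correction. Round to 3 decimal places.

SE(x̄_st) ≈ 0.135

V̂(x̄_st) = Σ W_h² s_h²/n_h, with W_h = N_h/N and N = 3550:
  stratum Region I: (2050/3550)²·2.43²/330 = 0.00596691
  stratum Region II: (250/3550)²·3.64²/9 = 0.00730102
  stratum Region III: (400/3550)²·1.78²/10 = 0.00402257
  stratum Region IV: (850/3550)²·1.90²/205 = 0.00100957
V̂(x̄_st) = 0.0183001
SE(x̄_st) = √0.0183001 = 0.135278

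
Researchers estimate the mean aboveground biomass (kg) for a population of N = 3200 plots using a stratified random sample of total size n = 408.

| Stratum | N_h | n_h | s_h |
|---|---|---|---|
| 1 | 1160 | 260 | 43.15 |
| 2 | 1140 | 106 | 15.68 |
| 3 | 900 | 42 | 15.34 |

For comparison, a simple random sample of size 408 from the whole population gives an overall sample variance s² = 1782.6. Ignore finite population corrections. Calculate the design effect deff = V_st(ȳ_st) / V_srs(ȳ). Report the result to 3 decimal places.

deff ≈ 0.384

V̂(ȳ_st) = Σ W_h² s_h²/n_h, with W_h = N_h/N and N = 3200:
  stratum 1: (1160/3200)²·43.15²/260 = 0.941032
  stratum 2: (1140/3200)²·15.68²/106 = 0.294372
  stratum 3: (900/3200)²·15.34²/42 = 0.443186
V_st = 1.67859
V_srs = s²/n = 1782.6/408 = 4.36912
deff = V_st / V_srs = 1.67859/4.36912 = 0.3842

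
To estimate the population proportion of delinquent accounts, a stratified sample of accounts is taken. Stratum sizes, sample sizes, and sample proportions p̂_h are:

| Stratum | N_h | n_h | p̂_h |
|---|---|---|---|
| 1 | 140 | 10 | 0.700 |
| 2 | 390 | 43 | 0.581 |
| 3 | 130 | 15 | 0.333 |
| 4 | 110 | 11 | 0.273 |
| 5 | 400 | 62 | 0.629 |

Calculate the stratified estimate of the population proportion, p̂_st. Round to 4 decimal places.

N = 1170; stratum weights W_h = N_h/N.
p̂_st = Σ W_h p̂_h = (140·0.700 + 390·0.581 + 130·0.333 + 110·0.273 + 400·0.629)/1170 = 0.55514

p̂_st ≈ 0.5551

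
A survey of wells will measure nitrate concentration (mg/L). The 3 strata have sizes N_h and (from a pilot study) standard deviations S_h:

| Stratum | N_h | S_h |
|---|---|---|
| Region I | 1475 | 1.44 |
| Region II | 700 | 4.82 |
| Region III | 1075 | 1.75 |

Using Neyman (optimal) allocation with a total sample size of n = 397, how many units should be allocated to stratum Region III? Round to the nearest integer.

Neyman allocation: n_h = n · N_h S_h / Σ N_i S_i, with n = 397.
  stratum Region I: N_h·S_h = 1475·1.44 = 2124.00
  stratum Region II: N_h·S_h = 700·4.82 = 3374.00
  stratum Region III: N_h·S_h = 1075·1.75 = 1881.25
Σ N_h S_h = 7379.25
n for stratum Region III = 397·1881.25/7379.25 = 101.210 → 101

101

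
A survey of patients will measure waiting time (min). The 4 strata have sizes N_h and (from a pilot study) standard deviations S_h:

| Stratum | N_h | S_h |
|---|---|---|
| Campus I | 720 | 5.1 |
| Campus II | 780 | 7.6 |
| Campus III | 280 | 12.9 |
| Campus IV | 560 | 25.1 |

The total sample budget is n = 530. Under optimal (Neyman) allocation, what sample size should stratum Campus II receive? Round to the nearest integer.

Neyman allocation: n_h = n · N_h S_h / Σ N_i S_i, with n = 530.
  stratum Campus I: N_h·S_h = 720·5.1 = 3672.00
  stratum Campus II: N_h·S_h = 780·7.6 = 5928.00
  stratum Campus III: N_h·S_h = 280·12.9 = 3612.00
  stratum Campus IV: N_h·S_h = 560·25.1 = 14056.00
Σ N_h S_h = 27268.00
n for stratum Campus II = 530·5928.00/27268.00 = 115.221 → 115

115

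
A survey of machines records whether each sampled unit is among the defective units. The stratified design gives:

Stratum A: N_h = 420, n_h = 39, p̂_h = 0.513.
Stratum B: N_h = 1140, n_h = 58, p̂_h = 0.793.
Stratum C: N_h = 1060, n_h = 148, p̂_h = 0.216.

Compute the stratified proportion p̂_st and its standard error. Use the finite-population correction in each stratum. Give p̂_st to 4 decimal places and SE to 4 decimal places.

N = 2620; stratum weights W_h = N_h/N.
p̂_st = Σ W_h p̂_h = (420·0.513 + 1140·0.793 + 1060·0.216)/2620 = 0.51467
V̂(p̂_st) = Σ W_h² (1 − n_h/N_h) p̂_h(1−p̂_h)/(n_h−1):
  stratum A: (420/2620)²·(1 − 39/420)·0.513·0.487/38 = 0.000153262
  stratum B: (1140/2620)²·(1 − 58/1140)·0.793·0.207/57 = 0.000517486
  stratum C: (1060/2620)²·(1 − 148/1060)·0.216·0.784/147 = 0.000162237
V̂(p̂_st) = 0.000832985; SE = √V̂ = 0.0288615

p̂_st ≈ 0.5147, SE ≈ 0.0289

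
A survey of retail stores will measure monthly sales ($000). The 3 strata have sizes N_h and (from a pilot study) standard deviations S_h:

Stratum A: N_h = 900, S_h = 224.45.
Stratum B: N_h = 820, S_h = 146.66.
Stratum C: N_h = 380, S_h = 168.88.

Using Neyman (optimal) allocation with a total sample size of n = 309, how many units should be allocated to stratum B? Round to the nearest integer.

96

Neyman allocation: n_h = n · N_h S_h / Σ N_i S_i, with n = 309.
  stratum A: N_h·S_h = 900·224.45 = 202005.00
  stratum B: N_h·S_h = 820·146.66 = 120261.20
  stratum C: N_h·S_h = 380·168.88 = 64174.40
Σ N_h S_h = 386440.60
n for stratum B = 309·120261.20/386440.60 = 96.162 → 96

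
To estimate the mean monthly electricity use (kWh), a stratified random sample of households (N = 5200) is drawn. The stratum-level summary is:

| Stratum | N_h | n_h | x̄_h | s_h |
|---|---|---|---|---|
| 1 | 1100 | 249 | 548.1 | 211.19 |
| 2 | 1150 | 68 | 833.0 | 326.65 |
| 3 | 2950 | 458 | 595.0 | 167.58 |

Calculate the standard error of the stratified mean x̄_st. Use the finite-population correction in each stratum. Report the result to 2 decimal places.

SE(x̄_st) ≈ 9.75

V̂(x̄_st) = Σ W_h² (1 − n_h/N_h) s_h²/n_h, with W_h = N_h/N and N = 5200:
  stratum 1: (1100/5200)²·(1 − 249/1100)·211.19²/249 = 6.20102
  stratum 2: (1150/5200)²·(1 − 68/1150)·326.65²/68 = 72.2063
  stratum 3: (2950/5200)²·(1 − 458/2950)·167.58²/458 = 16.6703
V̂(x̄_st) = 95.0775
SE(x̄_st) = √95.0775 = 9.75077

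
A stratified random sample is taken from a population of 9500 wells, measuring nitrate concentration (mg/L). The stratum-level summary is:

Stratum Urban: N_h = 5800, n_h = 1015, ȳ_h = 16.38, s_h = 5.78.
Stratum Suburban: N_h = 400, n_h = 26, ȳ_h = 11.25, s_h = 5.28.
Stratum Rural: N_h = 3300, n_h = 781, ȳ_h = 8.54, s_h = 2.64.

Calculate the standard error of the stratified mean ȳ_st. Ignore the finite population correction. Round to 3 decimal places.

V̂(ȳ_st) = Σ W_h² s_h²/n_h, with W_h = N_h/N and N = 9500:
  stratum Urban: (5800/9500)²·5.78²/1015 = 0.0122687
  stratum Suburban: (400/9500)²·5.28²/26 = 0.00190094
  stratum Rural: (3300/9500)²·2.64²/781 = 0.00107681
V̂(ȳ_st) = 0.0152464
SE(ȳ_st) = √0.0152464 = 0.123476

SE(ȳ_st) ≈ 0.123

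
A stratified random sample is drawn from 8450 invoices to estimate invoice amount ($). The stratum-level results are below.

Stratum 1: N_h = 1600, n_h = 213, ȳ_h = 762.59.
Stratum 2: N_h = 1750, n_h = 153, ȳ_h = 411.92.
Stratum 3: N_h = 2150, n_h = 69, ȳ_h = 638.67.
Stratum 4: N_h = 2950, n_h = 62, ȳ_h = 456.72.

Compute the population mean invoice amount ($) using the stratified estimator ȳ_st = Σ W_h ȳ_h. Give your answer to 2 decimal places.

ȳ_st ≈ 551.65

N = Σ N_h = 8450. Stratum weights W_h = N_h/N.
ȳ_st = (1600·762.59 + 1750·411.92 + 2150·638.67 + 2950·456.72) / 8450 = 551.6531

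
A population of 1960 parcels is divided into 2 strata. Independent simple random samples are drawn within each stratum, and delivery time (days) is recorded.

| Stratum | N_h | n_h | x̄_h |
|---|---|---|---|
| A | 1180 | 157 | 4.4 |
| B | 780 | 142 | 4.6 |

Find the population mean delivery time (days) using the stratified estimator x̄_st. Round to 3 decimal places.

x̄_st ≈ 4.480

N = Σ N_h = 1960. Stratum weights W_h = N_h/N.
x̄_st = (1180·4.4 + 780·4.6) / 1960 = 4.47959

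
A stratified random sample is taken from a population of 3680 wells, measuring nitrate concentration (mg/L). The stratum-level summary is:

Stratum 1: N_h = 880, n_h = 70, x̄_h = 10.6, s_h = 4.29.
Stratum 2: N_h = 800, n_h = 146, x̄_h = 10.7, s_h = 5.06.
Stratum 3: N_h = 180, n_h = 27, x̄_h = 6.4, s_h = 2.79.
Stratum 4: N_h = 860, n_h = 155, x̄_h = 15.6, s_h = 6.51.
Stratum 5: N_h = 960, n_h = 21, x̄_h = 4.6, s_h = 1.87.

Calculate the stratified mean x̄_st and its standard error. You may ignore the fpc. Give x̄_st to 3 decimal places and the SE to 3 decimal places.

x̄_st ≈ 10.020, SE ≈ 0.224

x̄_st = Σ W_h x̄_h = (880·10.6 + 800·10.7 + 180·6.4 + 860·15.6 + 960·4.6)/3680 = 10.01957
V̂(x̄_st) = Σ W_h² s_h²/n_h, with W_h = N_h/N and N = 3680:
  stratum 1: (880/3680)²·4.29²/70 = 0.0150344
  stratum 2: (800/3680)²·5.06²/146 = 0.00828767
  stratum 3: (180/3680)²·2.79²/27 = 0.000689754
  stratum 4: (860/3680)²·6.51²/155 = 0.0149325
  stratum 5: (960/3680)²·1.87²/21 = 0.0113321
V̂(x̄_st) = 0.0502764
SE(x̄_st) = √0.0502764 = 0.224224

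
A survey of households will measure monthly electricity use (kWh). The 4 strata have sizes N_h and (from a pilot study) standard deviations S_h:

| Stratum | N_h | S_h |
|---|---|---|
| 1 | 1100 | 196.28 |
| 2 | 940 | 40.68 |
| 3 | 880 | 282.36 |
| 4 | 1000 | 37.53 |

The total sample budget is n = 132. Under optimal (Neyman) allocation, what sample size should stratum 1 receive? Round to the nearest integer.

53

Neyman allocation: n_h = n · N_h S_h / Σ N_i S_i, with n = 132.
  stratum 1: N_h·S_h = 1100·196.28 = 215908.00
  stratum 2: N_h·S_h = 940·40.68 = 38239.20
  stratum 3: N_h·S_h = 880·282.36 = 248476.80
  stratum 4: N_h·S_h = 1000·37.53 = 37530.00
Σ N_h S_h = 540154.00
n for stratum 1 = 132·215908.00/540154.00 = 52.762 → 53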